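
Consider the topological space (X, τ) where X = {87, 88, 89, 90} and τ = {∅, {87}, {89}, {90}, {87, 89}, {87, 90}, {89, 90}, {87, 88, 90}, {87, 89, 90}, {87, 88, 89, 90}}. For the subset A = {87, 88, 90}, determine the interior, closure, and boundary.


int(A) = {87, 88, 90}, cl(A) = {87, 88, 90}, ∂A = ∅.

Closed sets in (X, τ) are complements of opens:
  closed(X, τ) = {∅, {88}, {89}, {87, 88}, {88, 89}, {88, 90}, {87, 88, 89}, {87, 88, 90}, {88, 89, 90}, {87, 88, 89, 90}}.
int(A) = ⋃ {U ∈ τ : U ⊆ A}. Opens contained in A: ∅, {87}, {90}, {87, 90}, {87, 88, 90}.
Taking the union of these: int(A) = {87, 88, 90}.
cl(A) = ⋂ {C closed : A ⊆ C}. Closed sets containing A: {87, 88, 90}, {87, 88, 89, 90}.
Intersecting these: cl(A) = {87, 88, 90}.
∂A = cl(A) ∖ int(A) = {87, 88, 90} ∖ {87, 88, 90} = ∅.


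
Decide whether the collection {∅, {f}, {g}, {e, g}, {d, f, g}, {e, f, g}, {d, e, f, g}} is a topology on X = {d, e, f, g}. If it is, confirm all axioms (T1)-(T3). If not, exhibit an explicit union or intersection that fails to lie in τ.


τ is NOT a topology on X.

Axiom (T1): ∅ ∈ τ? Yes; X ∈ τ? Yes.
Axiom (T2/T3): check pairwise unions and intersections of members of τ.
Counterexample for (T2): {f} ∪ {g} = {f, g} ∉ τ. Therefore τ is NOT a topology.


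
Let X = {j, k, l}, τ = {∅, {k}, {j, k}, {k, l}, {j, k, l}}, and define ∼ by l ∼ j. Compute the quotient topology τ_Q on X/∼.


X/∼ = {[j=l], [k]}; |τ_Q| = 3.

Equivalence classes: [j=l], [k].
Quotient map π: X → X/∼ sends j ↦ [j=l], k ↦ [k], l ↦ [j=l].
For each subset V ⊆ X/∼, compute π^{-1}(V) ⊆ X and check whether π^{-1}(V) ∈ τ. V is open in τ_Q iff π^{-1}(V) ∈ τ.
  V = {}: π^{-1}(V) = ∅ ∈ τ ✓.
  V = {[j=l]}: π^{-1}(V) = {j, l} ∉ τ ✗.
  V = {[k]}: π^{-1}(V) = {k} ∈ τ ✓.
  V = {[j=l], [k]}: π^{-1}(V) = {j, k, l} ∈ τ ✓.
Open sets in the quotient: τ_Q = {{}, {[k]}, {[j=l], [k]}} (3 elements).


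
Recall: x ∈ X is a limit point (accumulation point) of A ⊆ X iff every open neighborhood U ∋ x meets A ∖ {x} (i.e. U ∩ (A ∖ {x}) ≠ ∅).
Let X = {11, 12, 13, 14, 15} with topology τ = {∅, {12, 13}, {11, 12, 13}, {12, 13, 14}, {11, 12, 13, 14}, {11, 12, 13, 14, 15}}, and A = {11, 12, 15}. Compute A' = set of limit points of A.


A' = {11, 13, 14, 15}

For each x ∈ X, list the open sets U ∈ τ with x ∈ U, then check whether U ∩ (A ∖ {x}) ≠ ∅ for every such U.
  x = 11: opens ∋ x are {11, 12, 13}, {11, 12, 13, 14}, {11, 12, 13, 14, 15}; each meets A ∖ {11}, so x IS a limit point.
  x = 12: open {12, 13} ∋ x has {12, 13} ∩ (A ∖ {12}) = ∅, so x is NOT a limit point.
  x = 13: opens ∋ x are {12, 13}, {11, 12, 13}, {12, 13, 14}, {11, 12, 13, 14}, {11, 12, 13, 14, 15}; each meets A ∖ {13}, so x IS a limit point.
  x = 14: opens ∋ x are {12, 13, 14}, {11, 12, 13, 14}, {11, 12, 13, 14, 15}; each meets A ∖ {14}, so x IS a limit point.
  x = 15: opens ∋ x are {11, 12, 13, 14, 15}; each meets A ∖ {15}, so x IS a limit point.
Collecting: A' = {11, 13, 14, 15}.


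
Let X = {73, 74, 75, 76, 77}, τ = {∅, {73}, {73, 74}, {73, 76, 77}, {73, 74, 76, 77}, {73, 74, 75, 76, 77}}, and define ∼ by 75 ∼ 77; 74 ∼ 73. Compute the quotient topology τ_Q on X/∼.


X/∼ = {[73=74], [75=77], [76]}; |τ_Q| = 3.

Equivalence classes: [73=74], [75=77], [76].
Quotient map π: X → X/∼ sends 73 ↦ [73=74], 74 ↦ [73=74], 75 ↦ [75=77], 76 ↦ [76], 77 ↦ [75=77].
For each subset V ⊆ X/∼, compute π^{-1}(V) ⊆ X and check whether π^{-1}(V) ∈ τ. V is open in τ_Q iff π^{-1}(V) ∈ τ.
  V = {}: π^{-1}(V) = ∅ ∈ τ ✓.
  V = {[73=74]}: π^{-1}(V) = {73, 74} ∈ τ ✓.
  V = {[75=77]}: π^{-1}(V) = {75, 77} ∉ τ ✗.
  V = {[73=74], [75=77]}: π^{-1}(V) = {73, 74, 75, 77} ∉ τ ✗.
  V = {[76]}: π^{-1}(V) = {76} ∉ τ ✗.
  V = {[73=74], [76]}: π^{-1}(V) = {73, 74, 76} ∉ τ ✗.
  V = {[75=77], [76]}: π^{-1}(V) = {75, 76, 77} ∉ τ ✗.
  V = {[73=74], [75=77], [76]}: π^{-1}(V) = {73, 74, 75, 76, 77} ∈ τ ✓.
Open sets in the quotient: τ_Q = {{}, {[73=74]}, {[73=74], [75=77], [76]}} (3 elements).


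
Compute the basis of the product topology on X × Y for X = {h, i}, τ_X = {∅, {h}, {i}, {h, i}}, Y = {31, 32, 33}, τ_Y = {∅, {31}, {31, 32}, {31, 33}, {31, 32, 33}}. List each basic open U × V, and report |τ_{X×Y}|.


Basis B = {∅ × ∅, {h} × {31}, {i} × {31}, {h} × {31, 32}, {h} × {31, 33}, {h, i} × {31}, {i} × {31, 32}, {i} × {31, 33}, {h} × {31, 32, 33}, {i} × {31, 32, 33}, {h, i} × {31, 32}, {h, i} × {31, 33}, {h, i} × {31, 32, 33}}; |τ_{X×Y}| = 25.

Enumerate products U × V with U ∈ τ_X, V ∈ τ_Y (deduplicated):
  ∅ × ∅ = {} (∅)
  {h} × {31} = {(h,31)}
  {i} × {31} = {(i,31)}
  {h} × {31, 32} = {(h,31), (h,32)}
  {h} × {31, 33} = {(h,31), (h,33)}
  {h, i} × {31} = {(h,31), (i,31)}
  {i} × {31, 32} = {(i,31), (i,32)}
  {i} × {31, 33} = {(i,31), (i,33)}
  {h} × {31, 32, 33} = {(h,31), (h,32), (h,33)}
  {i} × {31, 32, 33} = {(i,31), (i,32), (i,33)}
  {h, i} × {31, 32} = {(h,31), (h,32), (i,31), (i,32)}
  {h, i} × {31, 33} = {(h,31), (h,33), (i,31), (i,33)}
  {h, i} × {31, 32, 33} = {(h,31), (h,32), (h,33), (i,31), (i,32), (i,33)}
These 13 distinct sets form the basis B.
Close under arbitrary unions to get τ_{X×Y}; counting gives |τ_{X×Y}| = 25.


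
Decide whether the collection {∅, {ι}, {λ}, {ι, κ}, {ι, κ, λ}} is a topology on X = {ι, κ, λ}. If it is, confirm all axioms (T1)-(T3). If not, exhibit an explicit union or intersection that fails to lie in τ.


τ is NOT a topology on X.

Axiom (T1): ∅ ∈ τ? Yes; X ∈ τ? Yes.
Axiom (T2/T3): check pairwise unions and intersections of members of τ.
Counterexample for (T2): {ι} ∪ {λ} = {ι, λ} ∉ τ. Therefore τ is NOT a topology.


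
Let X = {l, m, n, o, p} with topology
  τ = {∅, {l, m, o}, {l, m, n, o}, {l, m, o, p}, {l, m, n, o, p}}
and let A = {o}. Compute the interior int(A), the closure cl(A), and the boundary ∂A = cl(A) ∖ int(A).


int(A) = ∅, cl(A) = {l, m, n, o, p}, ∂A = {l, m, n, o, p}.

Closed sets in (X, τ) are complements of opens:
  closed(X, τ) = {∅, {n}, {p}, {n, p}, {l, m, n, o, p}}.
int(A) = ⋃ {U ∈ τ : U ⊆ A}. Opens contained in A: ∅.
Taking the union of these: int(A) = ∅.
cl(A) = ⋂ {C closed : A ⊆ C}. Closed sets containing A: {l, m, n, o, p}.
Intersecting these: cl(A) = {l, m, n, o, p}.
∂A = cl(A) ∖ int(A) = {l, m, n, o, p} ∖ ∅ = {l, m, n, o, p}.


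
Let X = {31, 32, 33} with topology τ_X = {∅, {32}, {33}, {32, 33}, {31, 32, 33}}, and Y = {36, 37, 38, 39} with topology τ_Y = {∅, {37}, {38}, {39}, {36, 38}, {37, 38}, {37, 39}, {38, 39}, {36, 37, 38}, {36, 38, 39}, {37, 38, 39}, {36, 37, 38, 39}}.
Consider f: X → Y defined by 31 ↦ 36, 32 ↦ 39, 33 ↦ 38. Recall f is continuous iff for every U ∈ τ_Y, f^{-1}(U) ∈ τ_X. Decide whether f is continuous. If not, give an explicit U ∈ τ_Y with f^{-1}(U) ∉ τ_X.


f is NOT continuous.

Compute f^{-1}(U) for each U ∈ τ_Y:
  U = ∅: f^{-1}(U) = ∅ ∈ τ_X ✓.
  U = {37}: f^{-1}(U) = ∅ ∈ τ_X ✓.
  U = {38}: f^{-1}(U) = {33} ∈ τ_X ✓.
  U = {39}: f^{-1}(U) = {32} ∈ τ_X ✓.
  U = {36, 38}: f^{-1}(U) = {31, 33} ∉ τ_X ✗.
  U = {37, 38}: f^{-1}(U) = {33} ∈ τ_X ✓.
  U = {37, 39}: f^{-1}(U) = {32} ∈ τ_X ✓.
  U = {38, 39}: f^{-1}(U) = {32, 33} ∈ τ_X ✓.
  U = {36, 37, 38}: f^{-1}(U) = {31, 33} ∉ τ_X ✗.
  U = {36, 38, 39}: f^{-1}(U) = {31, 32, 33} ∈ τ_X ✓.
  U = {37, 38, 39}: f^{-1}(U) = {32, 33} ∈ τ_X ✓.
  U = {36, 37, 38, 39}: f^{-1}(U) = {31, 32, 33} ∈ τ_X ✓.
Found U = {36, 38} with f^{-1}(U) = {31, 33} not in τ_X. Therefore f is NOT continuous.


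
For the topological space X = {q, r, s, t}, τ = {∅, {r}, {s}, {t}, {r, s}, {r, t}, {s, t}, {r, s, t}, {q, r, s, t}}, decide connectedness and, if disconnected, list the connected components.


(X, τ) is connected.

Find clopen sets (U ∈ τ with X ∖ U ∈ τ):
  U = ∅, X ∖ U = {q, r, s, t} — both open, so U is clopen.
  U = {q, r, s, t}, X ∖ U = ∅ — both open, so U is clopen.
Only trivial clopens (∅ and X) exist, so (X, τ) is connected.
Compute connected components by grouping points that agree on all clopens:
  component: {q, r, s, t}


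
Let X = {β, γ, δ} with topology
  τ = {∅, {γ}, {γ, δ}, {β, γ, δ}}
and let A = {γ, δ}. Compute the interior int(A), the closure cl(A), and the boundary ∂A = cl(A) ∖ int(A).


int(A) = {γ, δ}, cl(A) = {β, γ, δ}, ∂A = {β}.

Closed sets in (X, τ) are complements of opens:
  closed(X, τ) = {∅, {β}, {β, δ}, {β, γ, δ}}.
int(A) = ⋃ {U ∈ τ : U ⊆ A}. Opens contained in A: ∅, {γ}, {γ, δ}.
Taking the union of these: int(A) = {γ, δ}.
cl(A) = ⋂ {C closed : A ⊆ C}. Closed sets containing A: {β, γ, δ}.
Intersecting these: cl(A) = {β, γ, δ}.
∂A = cl(A) ∖ int(A) = {β, γ, δ} ∖ {γ, δ} = {β}.


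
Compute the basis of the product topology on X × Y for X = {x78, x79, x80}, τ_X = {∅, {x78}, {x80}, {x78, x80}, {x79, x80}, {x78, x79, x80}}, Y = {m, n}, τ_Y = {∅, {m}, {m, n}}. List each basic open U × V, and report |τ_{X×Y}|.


Basis B = {∅ × ∅, {x78} × {m}, {x80} × {m}, {x78} × {m, n}, {x78, x80} × {m}, {x79, x80} × {m}, {x80} × {m, n}, {x78, x79, x80} × {m}, {x78, x80} × {m, n}, {x79, x80} × {m, n}, {x78, x79, x80} × {m, n}}; |τ_{X×Y}| = 18.

Enumerate products U × V with U ∈ τ_X, V ∈ τ_Y (deduplicated):
  ∅ × ∅ = {} (∅)
  {x78} × {m} = {(x78,m)}
  {x80} × {m} = {(x80,m)}
  {x78} × {m, n} = {(x78,m), (x78,n)}
  {x78, x80} × {m} = {(x78,m), (x80,m)}
  {x79, x80} × {m} = {(x79,m), (x80,m)}
  {x80} × {m, n} = {(x80,m), (x80,n)}
  {x78, x79, x80} × {m} = {(x78,m), (x79,m), (x80,m)}
  {x78, x80} × {m, n} = {(x78,m), (x78,n), (x80,m), (x80,n)}
  {x79, x80} × {m, n} = {(x79,m), (x79,n), (x80,m), (x80,n)}
  {x78, x79, x80} × {m, n} = {(x78,m), (x78,n), (x79,m), (x79,n), (x80,m), (x80,n)}
These 11 distinct sets form the basis B.
Close under arbitrary unions to get τ_{X×Y}; counting gives |τ_{X×Y}| = 18.


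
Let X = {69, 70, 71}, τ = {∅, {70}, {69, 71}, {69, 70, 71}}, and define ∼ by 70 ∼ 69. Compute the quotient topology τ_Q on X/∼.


X/∼ = {[69=70], [71]}; |τ_Q| = 2.

Equivalence classes: [69=70], [71].
Quotient map π: X → X/∼ sends 69 ↦ [69=70], 70 ↦ [69=70], 71 ↦ [71].
For each subset V ⊆ X/∼, compute π^{-1}(V) ⊆ X and check whether π^{-1}(V) ∈ τ. V is open in τ_Q iff π^{-1}(V) ∈ τ.
  V = {}: π^{-1}(V) = ∅ ∈ τ ✓.
  V = {[69=70]}: π^{-1}(V) = {69, 70} ∉ τ ✗.
  V = {[71]}: π^{-1}(V) = {71} ∉ τ ✗.
  V = {[69=70], [71]}: π^{-1}(V) = {69, 70, 71} ∈ τ ✓.
Open sets in the quotient: τ_Q = {{}, {[69=70], [71]}} (2 elements).


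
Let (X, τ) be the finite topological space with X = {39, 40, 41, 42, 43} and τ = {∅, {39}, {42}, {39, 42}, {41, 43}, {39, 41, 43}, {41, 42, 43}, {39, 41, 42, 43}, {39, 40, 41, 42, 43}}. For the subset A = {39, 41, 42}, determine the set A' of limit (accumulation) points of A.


A' = {40, 43}

For each x ∈ X, list the open sets U ∈ τ with x ∈ U, then check whether U ∩ (A ∖ {x}) ≠ ∅ for every such U.
  x = 39: open {39} ∋ x has {39} ∩ (A ∖ {39}) = ∅, so x is NOT a limit point.
  x = 40: opens ∋ x are {39, 40, 41, 42, 43}; each meets A ∖ {40}, so x IS a limit point.
  x = 41: open {41, 43} ∋ x has {41, 43} ∩ (A ∖ {41}) = ∅, so x is NOT a limit point.
  x = 42: open {42} ∋ x has {42} ∩ (A ∖ {42}) = ∅, so x is NOT a limit point.
  x = 43: opens ∋ x are {41, 43}, {39, 41, 43}, {41, 42, 43}, {39, 41, 42, 43}, {39, 40, 41, 42, 43}; each meets A ∖ {43}, so x IS a limit point.
Collecting: A' = {40, 43}.


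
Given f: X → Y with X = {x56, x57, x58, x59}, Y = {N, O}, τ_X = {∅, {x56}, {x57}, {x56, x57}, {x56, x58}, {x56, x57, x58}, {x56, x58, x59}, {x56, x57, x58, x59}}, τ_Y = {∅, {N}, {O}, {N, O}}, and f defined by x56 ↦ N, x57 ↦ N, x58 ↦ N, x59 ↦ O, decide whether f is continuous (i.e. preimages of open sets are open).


f is NOT continuous.

Compute f^{-1}(U) for each U ∈ τ_Y:
  U = ∅: f^{-1}(U) = ∅ ∈ τ_X ✓.
  U = {N}: f^{-1}(U) = {x56, x57, x58} ∈ τ_X ✓.
  U = {O}: f^{-1}(U) = {x59} ∉ τ_X ✗.
  U = {N, O}: f^{-1}(U) = {x56, x57, x58, x59} ∈ τ_X ✓.
Found U = {O} with f^{-1}(U) = {x59} not in τ_X. Therefore f is NOT continuous.


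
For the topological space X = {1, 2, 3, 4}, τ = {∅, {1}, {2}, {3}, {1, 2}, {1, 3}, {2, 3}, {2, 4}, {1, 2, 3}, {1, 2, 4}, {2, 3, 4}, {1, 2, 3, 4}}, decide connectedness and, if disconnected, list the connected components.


(X, τ) is disconnected; components = [{1}, {3}, {2, 4}].

Find clopen sets (U ∈ τ with X ∖ U ∈ τ):
  U = ∅, X ∖ U = {1, 2, 3, 4} — both open, so U is clopen.
  U = {1}, X ∖ U = {2, 3, 4} — both open, so U is clopen.
  U = {3}, X ∖ U = {1, 2, 4} — both open, so U is clopen.
  U = {1, 3}, X ∖ U = {2, 4} — both open, so U is clopen.
  U = {2, 4}, X ∖ U = {1, 3} — both open, so U is clopen.
  U = {1, 2, 4}, X ∖ U = {3} — both open, so U is clopen.
  U = {2, 3, 4}, X ∖ U = {1} — both open, so U is clopen.
  U = {1, 2, 3, 4}, X ∖ U = ∅ — both open, so U is clopen.
Nontrivial clopen(s) exist: e.g. {2, 3, 4}. So (X, τ) is disconnected.
Compute connected components by grouping points that agree on all clopens:
  component: {1}
  component: {3}
  component: {2, 4}


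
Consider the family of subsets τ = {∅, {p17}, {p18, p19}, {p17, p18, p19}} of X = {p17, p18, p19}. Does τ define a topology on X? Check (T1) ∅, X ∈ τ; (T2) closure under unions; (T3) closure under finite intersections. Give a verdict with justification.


τ IS a topology on X.

Axiom (T1): ∅ ∈ τ? Yes; X ∈ τ? Yes.
Axiom (T2/T3): check pairwise unions and intersections of members of τ.
All pairwise intersections and unions checked — each lies in τ. Therefore τ satisfies (T1), (T2), (T3): it IS a topology on X.


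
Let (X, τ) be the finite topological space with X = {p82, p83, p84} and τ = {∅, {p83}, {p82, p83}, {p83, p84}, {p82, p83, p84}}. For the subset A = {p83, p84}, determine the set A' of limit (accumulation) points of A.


A' = {p82, p84}

For each x ∈ X, list the open sets U ∈ τ with x ∈ U, then check whether U ∩ (A ∖ {x}) ≠ ∅ for every such U.
  x = p82: opens ∋ x are {p82, p83}, {p82, p83, p84}; each meets A ∖ {p82}, so x IS a limit point.
  x = p83: open {p83} ∋ x has {p83} ∩ (A ∖ {p83}) = ∅, so x is NOT a limit point.
  x = p84: opens ∋ x are {p83, p84}, {p82, p83, p84}; each meets A ∖ {p84}, so x IS a limit point.
Collecting: A' = {p82, p84}.


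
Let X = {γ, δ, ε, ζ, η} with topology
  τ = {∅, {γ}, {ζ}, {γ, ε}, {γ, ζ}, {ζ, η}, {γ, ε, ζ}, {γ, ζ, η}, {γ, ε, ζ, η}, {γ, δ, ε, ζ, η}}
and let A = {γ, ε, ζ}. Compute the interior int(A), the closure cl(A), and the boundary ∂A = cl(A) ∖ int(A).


int(A) = {γ, ε, ζ}, cl(A) = {γ, δ, ε, ζ, η}, ∂A = {δ, η}.

Closed sets in (X, τ) are complements of opens:
  closed(X, τ) = {∅, {δ}, {δ, ε}, {δ, η}, {γ, δ, ε}, {δ, ε, η}, {δ, ζ, η}, {γ, δ, ε, η}, {δ, ε, ζ, η}, {γ, δ, ε, ζ, η}}.
int(A) = ⋃ {U ∈ τ : U ⊆ A}. Opens contained in A: ∅, {γ}, {ζ}, {γ, ε}, {γ, ζ}, {γ, ε, ζ}.
Taking the union of these: int(A) = {γ, ε, ζ}.
cl(A) = ⋂ {C closed : A ⊆ C}. Closed sets containing A: {γ, δ, ε, ζ, η}.
Intersecting these: cl(A) = {γ, δ, ε, ζ, η}.
∂A = cl(A) ∖ int(A) = {γ, δ, ε, ζ, η} ∖ {γ, ε, ζ} = {δ, η}.


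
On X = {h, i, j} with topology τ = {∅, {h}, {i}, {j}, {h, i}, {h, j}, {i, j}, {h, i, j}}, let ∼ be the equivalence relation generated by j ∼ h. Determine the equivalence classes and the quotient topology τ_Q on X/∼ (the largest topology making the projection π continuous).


X/∼ = {[h=j], [i]}; |τ_Q| = 4.

Equivalence classes: [h=j], [i].
Quotient map π: X → X/∼ sends h ↦ [h=j], i ↦ [i], j ↦ [h=j].
For each subset V ⊆ X/∼, compute π^{-1}(V) ⊆ X and check whether π^{-1}(V) ∈ τ. V is open in τ_Q iff π^{-1}(V) ∈ τ.
  V = {}: π^{-1}(V) = ∅ ∈ τ ✓.
  V = {[h=j]}: π^{-1}(V) = {h, j} ∈ τ ✓.
  V = {[i]}: π^{-1}(V) = {i} ∈ τ ✓.
  V = {[h=j], [i]}: π^{-1}(V) = {h, i, j} ∈ τ ✓.
Open sets in the quotient: τ_Q = {{}, {[h=j]}, {[i]}, {[h=j], [i]}} (4 elements).


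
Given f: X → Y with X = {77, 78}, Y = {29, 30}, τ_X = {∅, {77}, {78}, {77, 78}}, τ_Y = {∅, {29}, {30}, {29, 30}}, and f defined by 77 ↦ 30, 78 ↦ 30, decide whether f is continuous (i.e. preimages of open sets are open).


f IS continuous.

Compute f^{-1}(U) for each U ∈ τ_Y:
  U = ∅: f^{-1}(U) = ∅ ∈ τ_X ✓.
  U = {29}: f^{-1}(U) = ∅ ∈ τ_X ✓.
  U = {30}: f^{-1}(U) = {77, 78} ∈ τ_X ✓.
  U = {29, 30}: f^{-1}(U) = {77, 78} ∈ τ_X ✓.
Every preimage lies in τ_X, so f IS continuous.


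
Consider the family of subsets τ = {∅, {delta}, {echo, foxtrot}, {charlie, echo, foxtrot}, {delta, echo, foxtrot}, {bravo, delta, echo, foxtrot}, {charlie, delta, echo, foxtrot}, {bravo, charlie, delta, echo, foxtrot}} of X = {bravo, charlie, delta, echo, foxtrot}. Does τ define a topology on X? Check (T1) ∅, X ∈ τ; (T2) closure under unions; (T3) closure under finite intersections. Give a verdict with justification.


τ IS a topology on X.

Axiom (T1): ∅ ∈ τ? Yes; X ∈ τ? Yes.
Axiom (T2/T3): check pairwise unions and intersections of members of τ.
All pairwise intersections and unions checked — each lies in τ. Therefore τ satisfies (T1), (T2), (T3): it IS a topology on X.


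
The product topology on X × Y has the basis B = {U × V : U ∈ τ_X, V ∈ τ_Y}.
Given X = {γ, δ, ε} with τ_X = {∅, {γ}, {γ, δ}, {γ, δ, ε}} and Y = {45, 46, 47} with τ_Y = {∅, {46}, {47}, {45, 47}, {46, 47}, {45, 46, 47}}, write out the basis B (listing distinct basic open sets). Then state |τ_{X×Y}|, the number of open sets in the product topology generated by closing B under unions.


Basis B = {∅ × ∅, {γ} × {46}, {γ} × {47}, {γ} × {45, 47}, {γ} × {46, 47}, {γ, δ} × {46}, {γ, δ} × {47}, {γ} × {45, 46, 47}, {γ, δ, ε} × {46}, {γ, δ, ε} × {47}, {γ, δ} × {45, 47}, {γ, δ} × {46, 47}, {γ, δ} × {45, 46, 47}, {γ, δ, ε} × {45, 47}, {γ, δ, ε} × {46, 47}, {γ, δ, ε} × {45, 46, 47}}; |τ_{X×Y}| = 40.

Enumerate products U × V with U ∈ τ_X, V ∈ τ_Y (deduplicated):
  ∅ × ∅ = {} (∅)
  {γ} × {46} = {(γ,46)}
  {γ} × {47} = {(γ,47)}
  {γ} × {45, 47} = {(γ,45), (γ,47)}
  {γ} × {46, 47} = {(γ,46), (γ,47)}
  {γ, δ} × {46} = {(γ,46), (δ,46)}
  {γ, δ} × {47} = {(γ,47), (δ,47)}
  {γ} × {45, 46, 47} = {(γ,45), (γ,46), (γ,47)}
  {γ, δ, ε} × {46} = {(γ,46), (δ,46), (ε,46)}
  {γ, δ, ε} × {47} = {(γ,47), (δ,47), (ε,47)}
  {γ, δ} × {45, 47} = {(γ,45), (γ,47), (δ,45), (δ,47)}
  {γ, δ} × {46, 47} = {(γ,46), (γ,47), (δ,46), (δ,47)}
  {γ, δ} × {45, 46, 47} = {(γ,45), (γ,46), (γ,47), (δ,45), (δ,46), (δ,47)}
  {γ, δ, ε} × {45, 47} = {(γ,45), (γ,47), (δ,45), (δ,47), (ε,45), (ε,47)}
  {γ, δ, ε} × {46, 47} = {(γ,46), (γ,47), (δ,46), (δ,47), (ε,46), (ε,47)}
  {γ, δ, ε} × {45, 46, 47} = {(γ,45), (γ,46), (γ,47), (δ,45), (δ,46), (δ,47), (ε,45), (ε,46), (ε,47)}
These 16 distinct sets form the basis B.
Close under arbitrary unions to get τ_{X×Y}; counting gives |τ_{X×Y}| = 40.


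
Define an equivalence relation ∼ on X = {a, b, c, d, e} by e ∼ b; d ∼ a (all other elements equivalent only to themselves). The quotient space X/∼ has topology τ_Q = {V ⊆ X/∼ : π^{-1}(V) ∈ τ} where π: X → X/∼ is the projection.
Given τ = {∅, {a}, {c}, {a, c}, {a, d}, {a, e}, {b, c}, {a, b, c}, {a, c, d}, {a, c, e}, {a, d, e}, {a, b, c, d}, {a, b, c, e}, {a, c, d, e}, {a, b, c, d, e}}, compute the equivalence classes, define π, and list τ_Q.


X/∼ = {[a=d], [b=e], [c]}; |τ_Q| = 5.

Equivalence classes: [a=d], [b=e], [c].
Quotient map π: X → X/∼ sends a ↦ [a=d], b ↦ [b=e], c ↦ [c], d ↦ [a=d], e ↦ [b=e].
For each subset V ⊆ X/∼, compute π^{-1}(V) ⊆ X and check whether π^{-1}(V) ∈ τ. V is open in τ_Q iff π^{-1}(V) ∈ τ.
  V = {}: π^{-1}(V) = ∅ ∈ τ ✓.
  V = {[a=d]}: π^{-1}(V) = {a, d} ∈ τ ✓.
  V = {[b=e]}: π^{-1}(V) = {b, e} ∉ τ ✗.
  V = {[a=d], [b=e]}: π^{-1}(V) = {a, b, d, e} ∉ τ ✗.
  V = {[c]}: π^{-1}(V) = {c} ∈ τ ✓.
  V = {[a=d], [c]}: π^{-1}(V) = {a, c, d} ∈ τ ✓.
  V = {[b=e], [c]}: π^{-1}(V) = {b, c, e} ∉ τ ✗.
  V = {[a=d], [b=e], [c]}: π^{-1}(V) = {a, b, c, d, e} ∈ τ ✓.
Open sets in the quotient: τ_Q = {{}, {[a=d]}, {[c]}, {[a=d], [c]}, {[a=d], [b=e], [c]}} (5 elements).


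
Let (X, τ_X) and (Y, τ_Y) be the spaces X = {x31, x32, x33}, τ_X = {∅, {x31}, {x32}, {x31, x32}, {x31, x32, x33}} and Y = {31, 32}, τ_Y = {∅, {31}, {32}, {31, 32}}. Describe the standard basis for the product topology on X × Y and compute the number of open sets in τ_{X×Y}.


Basis B = {∅ × ∅, {x31} × {31}, {x31} × {32}, {x32} × {31}, {x32} × {32}, {x31} × {31, 32}, {x31, x32} × {31}, {x31, x32} × {32}, {x32} × {31, 32}, {x31, x32, x33} × {31}, {x31, x32, x33} × {32}, {x31, x32} × {31, 32}, {x31, x32, x33} × {31, 32}}; |τ_{X×Y}| = 25.

Enumerate products U × V with U ∈ τ_X, V ∈ τ_Y (deduplicated):
  ∅ × ∅ = {} (∅)
  {x31} × {31} = {(x31,31)}
  {x31} × {32} = {(x31,32)}
  {x32} × {31} = {(x32,31)}
  {x32} × {32} = {(x32,32)}
  {x31} × {31, 32} = {(x31,31), (x31,32)}
  {x31, x32} × {31} = {(x31,31), (x32,31)}
  {x31, x32} × {32} = {(x31,32), (x32,32)}
  {x32} × {31, 32} = {(x32,31), (x32,32)}
  {x31, x32, x33} × {31} = {(x31,31), (x32,31), (x33,31)}
  {x31, x32, x33} × {32} = {(x31,32), (x32,32), (x33,32)}
  {x31, x32} × {31, 32} = {(x31,31), (x31,32), (x32,31), (x32,32)}
  {x31, x32, x33} × {31, 32} = {(x31,31), (x31,32), (x32,31), (x32,32), (x33,31), (x33,32)}
These 13 distinct sets form the basis B.
Close under arbitrary unions to get τ_{X×Y}; counting gives |τ_{X×Y}| = 25.


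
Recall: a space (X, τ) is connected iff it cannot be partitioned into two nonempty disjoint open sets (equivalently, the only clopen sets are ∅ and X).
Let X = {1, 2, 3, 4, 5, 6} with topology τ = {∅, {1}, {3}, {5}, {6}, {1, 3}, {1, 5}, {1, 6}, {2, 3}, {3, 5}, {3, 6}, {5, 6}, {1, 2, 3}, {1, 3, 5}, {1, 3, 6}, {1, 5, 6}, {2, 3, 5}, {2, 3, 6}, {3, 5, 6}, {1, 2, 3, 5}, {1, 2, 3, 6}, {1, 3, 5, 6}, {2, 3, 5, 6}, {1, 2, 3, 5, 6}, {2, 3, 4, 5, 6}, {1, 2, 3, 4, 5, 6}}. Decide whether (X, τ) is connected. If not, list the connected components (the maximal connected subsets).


(X, τ) is disconnected; components = [{1}, {2, 3, 4, 5, 6}].

Find clopen sets (U ∈ τ with X ∖ U ∈ τ):
  U = ∅, X ∖ U = {1, 2, 3, 4, 5, 6} — both open, so U is clopen.
  U = {1}, X ∖ U = {2, 3, 4, 5, 6} — both open, so U is clopen.
  U = {2, 3, 4, 5, 6}, X ∖ U = {1} — both open, so U is clopen.
  U = {1, 2, 3, 4, 5, 6}, X ∖ U = ∅ — both open, so U is clopen.
Nontrivial clopen(s) exist: e.g. {1}. So (X, τ) is disconnected.
Compute connected components by grouping points that agree on all clopens:
  component: {1}
  component: {2, 3, 4, 5, 6}


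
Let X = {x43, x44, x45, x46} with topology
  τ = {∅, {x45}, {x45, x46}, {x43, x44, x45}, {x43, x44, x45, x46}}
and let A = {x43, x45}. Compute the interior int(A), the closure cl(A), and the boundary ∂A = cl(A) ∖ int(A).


int(A) = {x45}, cl(A) = {x43, x44, x45, x46}, ∂A = {x43, x44, x46}.

Closed sets in (X, τ) are complements of opens:
  closed(X, τ) = {∅, {x46}, {x43, x44}, {x43, x44, x46}, {x43, x44, x45, x46}}.
int(A) = ⋃ {U ∈ τ : U ⊆ A}. Opens contained in A: ∅, {x45}.
Taking the union of these: int(A) = {x45}.
cl(A) = ⋂ {C closed : A ⊆ C}. Closed sets containing A: {x43, x44, x45, x46}.
Intersecting these: cl(A) = {x43, x44, x45, x46}.
∂A = cl(A) ∖ int(A) = {x43, x44, x45, x46} ∖ {x45} = {x43, x44, x46}.


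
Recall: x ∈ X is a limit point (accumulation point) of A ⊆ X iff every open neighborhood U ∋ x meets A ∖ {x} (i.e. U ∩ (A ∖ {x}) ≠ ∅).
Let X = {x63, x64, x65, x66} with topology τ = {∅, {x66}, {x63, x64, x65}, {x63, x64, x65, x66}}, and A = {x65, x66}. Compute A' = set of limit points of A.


A' = {x63, x64}

For each x ∈ X, list the open sets U ∈ τ with x ∈ U, then check whether U ∩ (A ∖ {x}) ≠ ∅ for every such U.
  x = x63: opens ∋ x are {x63, x64, x65}, {x63, x64, x65, x66}; each meets A ∖ {x63}, so x IS a limit point.
  x = x64: opens ∋ x are {x63, x64, x65}, {x63, x64, x65, x66}; each meets A ∖ {x64}, so x IS a limit point.
  x = x65: open {x63, x64, x65} ∋ x has {x63, x64, x65} ∩ (A ∖ {x65}) = ∅, so x is NOT a limit point.
  x = x66: open {x66} ∋ x has {x66} ∩ (A ∖ {x66}) = ∅, so x is NOT a limit point.
Collecting: A' = {x63, x64}.


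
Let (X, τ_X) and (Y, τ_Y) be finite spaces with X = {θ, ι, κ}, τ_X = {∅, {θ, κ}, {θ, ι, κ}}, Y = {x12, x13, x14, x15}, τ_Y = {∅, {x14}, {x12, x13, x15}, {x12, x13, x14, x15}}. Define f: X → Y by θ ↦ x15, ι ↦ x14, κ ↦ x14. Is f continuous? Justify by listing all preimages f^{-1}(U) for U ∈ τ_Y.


f is NOT continuous.

Compute f^{-1}(U) for each U ∈ τ_Y:
  U = ∅: f^{-1}(U) = ∅ ∈ τ_X ✓.
  U = {x14}: f^{-1}(U) = {ι, κ} ∉ τ_X ✗.
  U = {x12, x13, x15}: f^{-1}(U) = {θ} ∉ τ_X ✗.
  U = {x12, x13, x14, x15}: f^{-1}(U) = {θ, ι, κ} ∈ τ_X ✓.
Found U = {x14} with f^{-1}(U) = {ι, κ} not in τ_X. Therefore f is NOT continuous.


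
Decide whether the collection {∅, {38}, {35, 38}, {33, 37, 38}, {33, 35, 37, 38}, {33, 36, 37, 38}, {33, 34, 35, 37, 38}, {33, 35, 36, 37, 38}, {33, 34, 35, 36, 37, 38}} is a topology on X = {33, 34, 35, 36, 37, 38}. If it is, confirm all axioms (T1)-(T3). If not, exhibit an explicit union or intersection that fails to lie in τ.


τ IS a topology on X.

Axiom (T1): ∅ ∈ τ? Yes; X ∈ τ? Yes.
Axiom (T2/T3): check pairwise unions and intersections of members of τ.
All pairwise intersections and unions checked — each lies in τ. Therefore τ satisfies (T1), (T2), (T3): it IS a topology on X.


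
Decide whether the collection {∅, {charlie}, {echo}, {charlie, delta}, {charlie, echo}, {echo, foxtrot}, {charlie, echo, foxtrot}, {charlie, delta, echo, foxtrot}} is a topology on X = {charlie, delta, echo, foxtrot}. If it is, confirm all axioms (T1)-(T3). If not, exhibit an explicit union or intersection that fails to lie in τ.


τ is NOT a topology on X.

Axiom (T1): ∅ ∈ τ? Yes; X ∈ τ? Yes.
Axiom (T2/T3): check pairwise unions and intersections of members of τ.
Counterexample for (T2): {echo} ∪ {charlie, delta} = {charlie, delta, echo} ∉ τ. Therefore τ is NOT a topology.


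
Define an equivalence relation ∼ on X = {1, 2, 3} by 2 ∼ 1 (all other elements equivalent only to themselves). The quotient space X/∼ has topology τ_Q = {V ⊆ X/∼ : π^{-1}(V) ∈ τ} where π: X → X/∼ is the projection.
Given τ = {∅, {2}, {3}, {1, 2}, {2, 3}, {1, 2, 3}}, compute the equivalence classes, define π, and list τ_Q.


X/∼ = {[1=2], [3]}; |τ_Q| = 4.

Equivalence classes: [1=2], [3].
Quotient map π: X → X/∼ sends 1 ↦ [1=2], 2 ↦ [1=2], 3 ↦ [3].
For each subset V ⊆ X/∼, compute π^{-1}(V) ⊆ X and check whether π^{-1}(V) ∈ τ. V is open in τ_Q iff π^{-1}(V) ∈ τ.
  V = {}: π^{-1}(V) = ∅ ∈ τ ✓.
  V = {[1=2]}: π^{-1}(V) = {1, 2} ∈ τ ✓.
  V = {[3]}: π^{-1}(V) = {3} ∈ τ ✓.
  V = {[1=2], [3]}: π^{-1}(V) = {1, 2, 3} ∈ τ ✓.
Open sets in the quotient: τ_Q = {{}, {[1=2]}, {[3]}, {[1=2], [3]}} (4 elements).


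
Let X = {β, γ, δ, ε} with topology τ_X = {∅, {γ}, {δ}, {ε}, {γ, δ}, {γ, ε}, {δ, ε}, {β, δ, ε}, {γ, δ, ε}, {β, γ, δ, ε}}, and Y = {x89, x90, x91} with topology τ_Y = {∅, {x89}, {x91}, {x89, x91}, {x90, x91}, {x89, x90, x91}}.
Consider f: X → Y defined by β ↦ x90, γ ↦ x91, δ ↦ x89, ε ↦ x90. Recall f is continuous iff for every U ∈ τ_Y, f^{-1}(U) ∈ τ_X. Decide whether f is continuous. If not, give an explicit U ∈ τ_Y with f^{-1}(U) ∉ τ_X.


f is NOT continuous.

Compute f^{-1}(U) for each U ∈ τ_Y:
  U = ∅: f^{-1}(U) = ∅ ∈ τ_X ✓.
  U = {x89}: f^{-1}(U) = {δ} ∈ τ_X ✓.
  U = {x91}: f^{-1}(U) = {γ} ∈ τ_X ✓.
  U = {x89, x91}: f^{-1}(U) = {γ, δ} ∈ τ_X ✓.
  U = {x90, x91}: f^{-1}(U) = {β, γ, ε} ∉ τ_X ✗.
  U = {x89, x90, x91}: f^{-1}(U) = {β, γ, δ, ε} ∈ τ_X ✓.
Found U = {x90, x91} with f^{-1}(U) = {β, γ, ε} not in τ_X. Therefore f is NOT continuous.


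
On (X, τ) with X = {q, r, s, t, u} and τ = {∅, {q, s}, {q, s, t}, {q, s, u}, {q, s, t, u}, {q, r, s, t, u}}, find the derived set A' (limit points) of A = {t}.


A' = {r}

For each x ∈ X, list the open sets U ∈ τ with x ∈ U, then check whether U ∩ (A ∖ {x}) ≠ ∅ for every such U.
  x = q: open {q, s} ∋ x has {q, s} ∩ (A ∖ {q}) = ∅, so x is NOT a limit point.
  x = r: opens ∋ x are {q, r, s, t, u}; each meets A ∖ {r}, so x IS a limit point.
  x = s: open {q, s} ∋ x has {q, s} ∩ (A ∖ {s}) = ∅, so x is NOT a limit point.
  x = t: open {q, s, t} ∋ x has {q, s, t} ∩ (A ∖ {t}) = ∅, so x is NOT a limit point.
  x = u: open {q, s, u} ∋ x has {q, s, u} ∩ (A ∖ {u}) = ∅, so x is NOT a limit point.
Collecting: A' = {r}.


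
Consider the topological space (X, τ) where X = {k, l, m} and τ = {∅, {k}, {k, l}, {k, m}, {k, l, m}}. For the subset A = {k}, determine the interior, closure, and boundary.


int(A) = {k}, cl(A) = {k, l, m}, ∂A = {l, m}.

Closed sets in (X, τ) are complements of opens:
  closed(X, τ) = {∅, {l}, {m}, {l, m}, {k, l, m}}.
int(A) = ⋃ {U ∈ τ : U ⊆ A}. Opens contained in A: ∅, {k}.
Taking the union of these: int(A) = {k}.
cl(A) = ⋂ {C closed : A ⊆ C}. Closed sets containing A: {k, l, m}.
Intersecting these: cl(A) = {k, l, m}.
∂A = cl(A) ∖ int(A) = {k, l, m} ∖ {k} = {l, m}.


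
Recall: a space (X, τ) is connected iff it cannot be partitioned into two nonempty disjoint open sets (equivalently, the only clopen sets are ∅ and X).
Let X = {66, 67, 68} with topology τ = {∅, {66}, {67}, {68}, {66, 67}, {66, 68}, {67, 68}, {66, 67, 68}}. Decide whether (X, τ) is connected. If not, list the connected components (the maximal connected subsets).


(X, τ) is disconnected; components = [{66}, {67}, {68}].

Find clopen sets (U ∈ τ with X ∖ U ∈ τ):
  U = ∅, X ∖ U = {66, 67, 68} — both open, so U is clopen.
  U = {66}, X ∖ U = {67, 68} — both open, so U is clopen.
  U = {67}, X ∖ U = {66, 68} — both open, so U is clopen.
  U = {68}, X ∖ U = {66, 67} — both open, so U is clopen.
  U = {66, 67}, X ∖ U = {68} — both open, so U is clopen.
  U = {66, 68}, X ∖ U = {67} — both open, so U is clopen.
  U = {67, 68}, X ∖ U = {66} — both open, so U is clopen.
  U = {66, 67, 68}, X ∖ U = ∅ — both open, so U is clopen.
Nontrivial clopen(s) exist: e.g. {67}. So (X, τ) is disconnected.
Compute connected components by grouping points that agree on all clopens:
  component: {66}
  component: {67}
  component: {68}


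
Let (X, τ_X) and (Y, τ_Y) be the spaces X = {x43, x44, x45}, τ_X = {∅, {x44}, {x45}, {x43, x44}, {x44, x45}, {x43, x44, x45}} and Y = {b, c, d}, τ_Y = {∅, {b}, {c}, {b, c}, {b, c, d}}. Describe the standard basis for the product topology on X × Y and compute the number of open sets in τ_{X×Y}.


Basis B = {∅ × ∅, {x44} × {b}, {x44} × {c}, {x45} × {b}, {x45} × {c}, {x43, x44} × {b}, {x43, x44} × {c}, {x44} × {b, c}, {x44, x45} × {b}, {x44, x45} × {c}, {x45} × {b, c}, {x43, x44, x45} × {b}, {x43, x44, x45} × {c}, {x44} × {b, c, d}, {x45} × {b, c, d}, {x43, x44} × {b, c}, {x44, x45} × {b, c}, {x43, x44} × {b, c, d}, {x43, x44, x45} × {b, c}, {x44, x45} × {b, c, d}, {x43, x44, x45} × {b, c, d}}; |τ_{X×Y}| = 70.

Enumerate products U × V with U ∈ τ_X, V ∈ τ_Y (deduplicated):
  ∅ × ∅ = {} (∅)
  {x44} × {b} = {(x44,b)}
  {x44} × {c} = {(x44,c)}
  {x45} × {b} = {(x45,b)}
  {x45} × {c} = {(x45,c)}
  {x43, x44} × {b} = {(x43,b), (x44,b)}
  {x43, x44} × {c} = {(x43,c), (x44,c)}
  {x44} × {b, c} = {(x44,b), (x44,c)}
  {x44, x45} × {b} = {(x44,b), (x45,b)}
  {x44, x45} × {c} = {(x44,c), (x45,c)}
  {x45} × {b, c} = {(x45,b), (x45,c)}
  {x43, x44, x45} × {b} = {(x43,b), (x44,b), (x45,b)}
  {x43, x44, x45} × {c} = {(x43,c), (x44,c), (x45,c)}
  {x44} × {b, c, d} = {(x44,b), (x44,c), (x44,d)}
  {x45} × {b, c, d} = {(x45,b), (x45,c), (x45,d)}
  {x43, x44} × {b, c} = {(x43,b), (x43,c), (x44,b), (x44,c)}
  {x44, x45} × {b, c} = {(x44,b), (x44,c), (x45,b), (x45,c)}
  {x43, x44} × {b, c, d} = {(x43,b), (x43,c), (x43,d), (x44,b), (x44,c), (x44,d)}
  {x43, x44, x45} × {b, c} = {(x43,b), (x43,c), (x44,b), (x44,c), (x45,b), (x45,c)}
  {x44, x45} × {b, c, d} = {(x44,b), (x44,c), (x44,d), (x45,b), (x45,c), (x45,d)}
  {x43, x44, x45} × {b, c, d} = {(x43,b), (x43,c), (x43,d), (x44,b), (x44,c), (x44,d), (x45,b), (x45,c), (x45,d)}
These 21 distinct sets form the basis B.
Close under arbitrary unions to get τ_{X×Y}; counting gives |τ_{X×Y}| = 70.


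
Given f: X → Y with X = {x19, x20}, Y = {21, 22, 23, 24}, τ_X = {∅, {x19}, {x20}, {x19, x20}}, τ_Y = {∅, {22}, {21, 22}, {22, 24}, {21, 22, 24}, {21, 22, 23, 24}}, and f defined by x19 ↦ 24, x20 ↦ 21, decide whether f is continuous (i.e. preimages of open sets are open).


f IS continuous.

Compute f^{-1}(U) for each U ∈ τ_Y:
  U = ∅: f^{-1}(U) = ∅ ∈ τ_X ✓.
  U = {22}: f^{-1}(U) = ∅ ∈ τ_X ✓.
  U = {21, 22}: f^{-1}(U) = {x20} ∈ τ_X ✓.
  U = {22, 24}: f^{-1}(U) = {x19} ∈ τ_X ✓.
  U = {21, 22, 24}: f^{-1}(U) = {x19, x20} ∈ τ_X ✓.
  U = {21, 22, 23, 24}: f^{-1}(U) = {x19, x20} ∈ τ_X ✓.
Every preimage lies in τ_X, so f IS continuous.


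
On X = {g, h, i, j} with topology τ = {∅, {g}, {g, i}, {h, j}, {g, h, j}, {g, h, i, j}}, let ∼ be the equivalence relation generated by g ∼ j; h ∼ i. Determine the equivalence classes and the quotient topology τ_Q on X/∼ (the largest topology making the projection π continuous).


X/∼ = {[g=j], [h=i]}; |τ_Q| = 2.

Equivalence classes: [g=j], [h=i].
Quotient map π: X → X/∼ sends g ↦ [g=j], h ↦ [h=i], i ↦ [h=i], j ↦ [g=j].
For each subset V ⊆ X/∼, compute π^{-1}(V) ⊆ X and check whether π^{-1}(V) ∈ τ. V is open in τ_Q iff π^{-1}(V) ∈ τ.
  V = {}: π^{-1}(V) = ∅ ∈ τ ✓.
  V = {[g=j]}: π^{-1}(V) = {g, j} ∉ τ ✗.
  V = {[h=i]}: π^{-1}(V) = {h, i} ∉ τ ✗.
  V = {[g=j], [h=i]}: π^{-1}(V) = {g, h, i, j} ∈ τ ✓.
Open sets in the quotient: τ_Q = {{}, {[g=j], [h=i]}} (2 elements).


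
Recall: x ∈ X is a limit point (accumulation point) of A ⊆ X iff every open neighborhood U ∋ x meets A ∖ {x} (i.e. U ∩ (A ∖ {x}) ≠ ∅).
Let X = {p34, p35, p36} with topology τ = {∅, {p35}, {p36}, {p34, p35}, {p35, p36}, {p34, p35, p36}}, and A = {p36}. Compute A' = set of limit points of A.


A' = ∅

For each x ∈ X, list the open sets U ∈ τ with x ∈ U, then check whether U ∩ (A ∖ {x}) ≠ ∅ for every such U.
  x = p34: open {p34, p35} ∋ x has {p34, p35} ∩ (A ∖ {p34}) = ∅, so x is NOT a limit point.
  x = p35: open {p35} ∋ x has {p35} ∩ (A ∖ {p35}) = ∅, so x is NOT a limit point.
  x = p36: open {p36} ∋ x has {p36} ∩ (A ∖ {p36}) = ∅, so x is NOT a limit point.
Collecting: A' = ∅.


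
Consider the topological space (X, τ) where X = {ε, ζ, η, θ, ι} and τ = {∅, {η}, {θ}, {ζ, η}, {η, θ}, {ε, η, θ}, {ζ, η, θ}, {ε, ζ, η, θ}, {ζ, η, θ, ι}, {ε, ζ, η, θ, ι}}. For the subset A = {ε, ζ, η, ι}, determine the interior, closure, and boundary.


int(A) = {ζ, η}, cl(A) = {ε, ζ, η, ι}, ∂A = {ε, ι}.

Closed sets in (X, τ) are complements of opens:
  closed(X, τ) = {∅, {ε}, {ι}, {ε, ι}, {ζ, ι}, {ε, ζ, ι}, {ε, θ, ι}, {ε, ζ, η, ι}, {ε, ζ, θ, ι}, {ε, ζ, η, θ, ι}}.
int(A) = ⋃ {U ∈ τ : U ⊆ A}. Opens contained in A: ∅, {η}, {ζ, η}.
Taking the union of these: int(A) = {ζ, η}.
cl(A) = ⋂ {C closed : A ⊆ C}. Closed sets containing A: {ε, ζ, η, ι}, {ε, ζ, η, θ, ι}.
Intersecting these: cl(A) = {ε, ζ, η, ι}.
∂A = cl(A) ∖ int(A) = {ε, ζ, η, ι} ∖ {ζ, η} = {ε, ι}.


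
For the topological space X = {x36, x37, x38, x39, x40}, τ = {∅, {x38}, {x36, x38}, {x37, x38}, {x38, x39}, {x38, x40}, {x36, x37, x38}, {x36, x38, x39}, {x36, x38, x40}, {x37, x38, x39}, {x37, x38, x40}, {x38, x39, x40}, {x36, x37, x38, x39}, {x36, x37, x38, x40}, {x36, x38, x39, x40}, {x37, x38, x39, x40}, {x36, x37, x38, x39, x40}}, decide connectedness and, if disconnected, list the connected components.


(X, τ) is connected.

Find clopen sets (U ∈ τ with X ∖ U ∈ τ):
  U = ∅, X ∖ U = {x36, x37, x38, x39, x40} — both open, so U is clopen.
  U = {x36, x37, x38, x39, x40}, X ∖ U = ∅ — both open, so U is clopen.
Only trivial clopens (∅ and X) exist, so (X, τ) is connected.
Compute connected components by grouping points that agree on all clopens:
  component: {x36, x37, x38, x39, x40}


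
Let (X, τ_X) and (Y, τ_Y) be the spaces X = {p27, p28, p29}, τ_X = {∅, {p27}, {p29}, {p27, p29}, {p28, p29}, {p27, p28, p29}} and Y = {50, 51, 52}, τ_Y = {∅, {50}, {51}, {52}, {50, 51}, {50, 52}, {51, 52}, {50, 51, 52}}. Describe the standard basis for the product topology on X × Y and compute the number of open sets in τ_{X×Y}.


Basis B = {∅ × ∅, {p27} × {50}, {p27} × {51}, {p27} × {52}, {p29} × {50}, {p29} × {51}, {p29} × {52}, {p27} × {50, 51}, {p27} × {50, 52}, {p27, p29} × {50}, {p27} × {51, 52}, {p27, p29} × {51}, {p27, p29} × {52}, {p28, p29} × {50}, {p28, p29} × {51}, {p28, p29} × {52}, {p29} × {50, 51}, {p29} × {50, 52}, {p29} × {51, 52}, {p27} × {50, 51, 52}, {p27, p28, p29} × {50}, {p27, p28, p29} × {51}, {p27, p28, p29} × {52}, {p29} × {50, 51, 52}, {p27, p29} × {50, 51}, {p27, p29} × {50, 52}, {p27, p29} × {51, 52}, {p28, p29} × {50, 51}, {p28, p29} × {50, 52}, {p28, p29} × {51, 52}, {p27, p29} × {50, 51, 52}, {p27, p28, p29} × {50, 51}, {p27, p28, p29} × {50, 52}, {p27, p28, p29} × {51, 52}, {p28, p29} × {50, 51, 52}, {p27, p28, p29} × {50, 51, 52}}; |τ_{X×Y}| = 216.

Enumerate products U × V with U ∈ τ_X, V ∈ τ_Y (deduplicated):
  ∅ × ∅ = {} (∅)
  {p27} × {50} = {(p27,50)}
  {p27} × {51} = {(p27,51)}
  {p27} × {52} = {(p27,52)}
  {p29} × {50} = {(p29,50)}
  {p29} × {51} = {(p29,51)}
  {p29} × {52} = {(p29,52)}
  {p27} × {50, 51} = {(p27,50), (p27,51)}
  {p27} × {50, 52} = {(p27,50), (p27,52)}
  {p27, p29} × {50} = {(p27,50), (p29,50)}
  {p27} × {51, 52} = {(p27,51), (p27,52)}
  {p27, p29} × {51} = {(p27,51), (p29,51)}
  {p27, p29} × {52} = {(p27,52), (p29,52)}
  {p28, p29} × {50} = {(p28,50), (p29,50)}
  {p28, p29} × {51} = {(p28,51), (p29,51)}
  {p28, p29} × {52} = {(p28,52), (p29,52)}
  {p29} × {50, 51} = {(p29,50), (p29,51)}
  {p29} × {50, 52} = {(p29,50), (p29,52)}
  {p29} × {51, 52} = {(p29,51), (p29,52)}
  {p27} × {50, 51, 52} = {(p27,50), (p27,51), (p27,52)}
  {p27, p28, p29} × {50} = {(p27,50), (p28,50), (p29,50)}
  {p27, p28, p29} × {51} = {(p27,51), (p28,51), (p29,51)}
  {p27, p28, p29} × {52} = {(p27,52), (p28,52), (p29,52)}
  {p29} × {50, 51, 52} = {(p29,50), (p29,51), (p29,52)}
  {p27, p29} × {50, 51} = {(p27,50), (p27,51), (p29,50), (p29,51)}
  {p27, p29} × {50, 52} = {(p27,50), (p27,52), (p29,50), (p29,52)}
  {p27, p29} × {51, 52} = {(p27,51), (p27,52), (p29,51), (p29,52)}
  {p28, p29} × {50, 51} = {(p28,50), (p28,51), (p29,50), (p29,51)}
  {p28, p29} × {50, 52} = {(p28,50), (p28,52), (p29,50), (p29,52)}
  {p28, p29} × {51, 52} = {(p28,51), (p28,52), (p29,51), (p29,52)}
  {p27, p29} × {50, 51, 52} = {(p27,50), (p27,51), (p27,52), (p29,50), (p29,51), (p29,52)}
  {p27, p28, p29} × {50, 51} = {(p27,50), (p27,51), (p28,50), (p28,51), (p29,50), (p29,51)}
  {p27, p28, p29} × {50, 52} = {(p27,50), (p27,52), (p28,50), (p28,52), (p29,50), (p29,52)}
  {p27, p28, p29} × {51, 52} = {(p27,51), (p27,52), (p28,51), (p28,52), (p29,51), (p29,52)}
  {p28, p29} × {50, 51, 52} = {(p28,50), (p28,51), (p28,52), (p29,50), (p29,51), (p29,52)}
  {p27, p28, p29} × {50, 51, 52} = {(p27,50), (p27,51), (p27,52), (p28,50), (p28,51), (p28,52), (p29,50), (p29,51), (p29,52)}
These 36 distinct sets form the basis B.
Close under arbitrary unions to get τ_{X×Y}; counting gives |τ_{X×Y}| = 216.
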